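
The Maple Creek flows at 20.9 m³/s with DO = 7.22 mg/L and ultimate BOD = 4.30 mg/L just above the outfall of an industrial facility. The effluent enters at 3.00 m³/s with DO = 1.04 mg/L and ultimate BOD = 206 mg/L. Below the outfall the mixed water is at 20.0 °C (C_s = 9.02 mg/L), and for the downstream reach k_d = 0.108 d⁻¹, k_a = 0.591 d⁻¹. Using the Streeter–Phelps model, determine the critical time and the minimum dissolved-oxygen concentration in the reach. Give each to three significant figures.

Mixed DO = (20.9×7.22 + 3.00×1.04)/(20.9+3.00) = 154.0/23.90 = 6.444 mg/L.
Mixed L₀ = (20.9×4.30 + 3.00×206)/(23.90) = 707.9/23.90 = 29.62 mg/L.
Initial deficit D₀ = C_s − DO₀ = 9.02 − 6.444 = 2.576 mg/L.
t_c = (1/0.4830) ln[(0.591/0.108)(1 − 2.576×0.4830/(0.108×29.62))] = 2.070 × ln(3.344) = 2.499 d.
D_c = (0.108/0.591) × 29.62 × e^(−0.108×2.499) = 0.1827 × 29.62 × 0.7634 = 4.132 mg/L.
Minimum DO = 9.02 − 4.132 = 4.888 mg/L.

t_c ≈ 2.50 d; minimum DO ≈ 4.89 mg/L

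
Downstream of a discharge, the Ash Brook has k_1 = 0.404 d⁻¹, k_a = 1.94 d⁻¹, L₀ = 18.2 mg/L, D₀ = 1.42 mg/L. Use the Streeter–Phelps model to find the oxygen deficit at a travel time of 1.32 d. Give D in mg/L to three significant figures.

k_1 L₀/(k_a−k_1) = 0.404×18.2/(1.94−0.404) = 7.353/1.536 = 4.787 mg/L.
e^(−k_1 t) = e^(−0.404×1.320) = 0.5867; e^(−k_a t) = e^(−1.94×1.320) = 0.07724.
D = 4.787 × (0.5867 − 0.07724) + 1.42 × 0.07724 = 2.439 + 0.1097 = 2.548 mg/L.

D ≈ 2.55 mg/L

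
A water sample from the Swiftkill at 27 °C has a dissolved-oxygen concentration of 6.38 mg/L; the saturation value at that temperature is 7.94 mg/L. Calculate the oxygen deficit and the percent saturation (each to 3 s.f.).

D ≈ 1.56 mg/L; 80.4 % saturation

D = C_s − C = 7.94 − 6.38 = 1.56 mg/L.
% saturation = 6.38/7.94 × 100 = 80.4 %.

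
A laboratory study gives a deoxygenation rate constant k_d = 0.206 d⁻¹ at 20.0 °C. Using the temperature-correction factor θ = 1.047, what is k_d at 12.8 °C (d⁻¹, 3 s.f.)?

k_d(T₂) = k_d(T₁) · θ^(T₂−T₁) = 0.206 × 1.047^(12.8−20.0)
= 0.206 × 1.047^-7.20 = 0.206 × 0.7184 = 0.1480 d⁻¹.

k_d ≈ 0.148 d⁻¹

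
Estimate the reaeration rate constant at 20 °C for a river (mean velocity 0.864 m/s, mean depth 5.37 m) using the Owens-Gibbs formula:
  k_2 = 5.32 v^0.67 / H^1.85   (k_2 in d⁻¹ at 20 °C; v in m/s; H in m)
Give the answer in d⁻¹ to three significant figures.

k_2 ≈ 0.215 d⁻¹

k_2 = 5.32 × 0.864^0.67 / 5.37^1.85 = 5.32 × 0.9067 / 22.41 = 0.2152 d⁻¹.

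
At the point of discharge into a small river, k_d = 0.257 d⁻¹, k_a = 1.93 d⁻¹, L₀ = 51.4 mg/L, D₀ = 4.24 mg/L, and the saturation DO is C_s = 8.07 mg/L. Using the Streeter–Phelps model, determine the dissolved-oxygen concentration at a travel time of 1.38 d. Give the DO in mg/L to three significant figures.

DO ≈ 2.79 mg/L

k_d L₀/(k_a−k_d) = 0.257×51.4/(1.93−0.257) = 13.21/1.673 = 7.896 mg/L.
e^(−k_d t) = e^(−0.257×1.380) = 0.7014; e^(−k_a t) = e^(−1.93×1.380) = 0.06971.
D = 7.896 × (0.7014 − 0.06971) + 4.24 × 0.06971 = 4.988 + 0.2956 = 5.283 mg/L.
DO = C_s − D = 8.07 − 5.283 = 2.787 mg/L.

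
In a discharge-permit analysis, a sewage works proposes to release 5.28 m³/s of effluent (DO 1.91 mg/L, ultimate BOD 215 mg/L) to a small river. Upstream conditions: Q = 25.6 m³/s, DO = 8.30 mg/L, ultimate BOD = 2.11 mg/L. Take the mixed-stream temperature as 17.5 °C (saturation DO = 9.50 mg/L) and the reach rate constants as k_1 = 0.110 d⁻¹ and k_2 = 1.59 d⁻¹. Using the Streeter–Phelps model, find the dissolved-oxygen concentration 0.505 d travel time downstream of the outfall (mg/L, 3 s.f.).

DO ≈ 7.05 mg/L

Mixed DO = (25.6×8.30 + 5.28×1.91)/(25.6+5.28) = 222.6/30.88 = 7.207 mg/L.
Mixed L₀ = (25.6×2.11 + 5.28×215)/(30.88) = 1189/30.88 = 38.51 mg/L.
Initial deficit D₀ = C_s − DO₀ = 9.50 − 7.207 = 2.293 mg/L.
D(0.505) = [0.110×38.51/(1.59−0.110)](e^(−0.110×0.505) − e^(−1.59×0.505)) + 2.293 e^(−1.59×0.505)
= 2.862 × (0.9460 − 0.4480) + 2.293 × 0.4480 = 2.452 mg/L.
DO = 9.50 − 2.452 = 7.048 mg/L.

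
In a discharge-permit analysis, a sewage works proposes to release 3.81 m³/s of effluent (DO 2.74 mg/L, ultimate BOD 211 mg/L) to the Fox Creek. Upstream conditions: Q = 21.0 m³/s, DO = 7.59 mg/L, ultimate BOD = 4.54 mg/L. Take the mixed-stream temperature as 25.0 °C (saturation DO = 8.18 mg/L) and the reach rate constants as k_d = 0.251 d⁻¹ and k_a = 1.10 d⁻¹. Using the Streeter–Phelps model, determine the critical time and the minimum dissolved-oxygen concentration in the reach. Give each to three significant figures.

Mixed DO = (21.0×7.59 + 3.81×2.74)/(21.0+3.81) = 169.8/24.81 = 6.845 mg/L.
Mixed L₀ = (21.0×4.54 + 3.81×211)/(24.81) = 899.2/24.81 = 36.25 mg/L.
Initial deficit D₀ = C_s − DO₀ = 8.18 − 6.845 = 1.335 mg/L.
t_c = (1/0.8490) ln[(1.10/0.251)(1 − 1.335×0.8490/(0.251×36.25))] = 1.178 × ln(3.837) = 1.584 d.
D_c = (0.251/1.10) × 36.25 × e^(−0.251×1.584) = 0.2282 × 36.25 × 0.6720 = 5.558 mg/L.
Minimum DO = 8.18 − 5.558 = 2.622 mg/L.

t_c ≈ 1.58 d; minimum DO ≈ 2.62 mg/L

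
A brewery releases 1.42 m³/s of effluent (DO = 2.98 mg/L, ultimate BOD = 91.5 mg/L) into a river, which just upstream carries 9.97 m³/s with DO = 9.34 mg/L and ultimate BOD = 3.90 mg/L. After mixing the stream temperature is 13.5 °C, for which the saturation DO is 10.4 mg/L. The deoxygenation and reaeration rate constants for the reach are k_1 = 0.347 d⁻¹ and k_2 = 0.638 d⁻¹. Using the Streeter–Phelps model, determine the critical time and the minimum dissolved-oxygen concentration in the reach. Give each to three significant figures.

Mixed DO = (9.97×9.34 + 1.42×2.98)/(9.97+1.42) = 97.35/11.39 = 8.547 mg/L.
Mixed L₀ = (9.97×3.90 + 1.42×91.5)/(11.39) = 168.8/11.39 = 14.82 mg/L.
Initial deficit D₀ = C_s − DO₀ = 10.4 − 8.547 = 1.853 mg/L.
t_c = (1/0.2910) ln[(0.638/0.347)(1 − 1.853×0.2910/(0.347×14.82))] = 3.436 × ln(1.646) = 1.712 d.
D_c = (0.347/0.638) × 14.82 × e^(−0.347×1.712) = 0.5439 × 14.82 × 0.5520 = 4.450 mg/L.
Minimum DO = 10.4 − 4.450 = 5.950 mg/L.

t_c ≈ 1.71 d; minimum DO ≈ 5.95 mg/L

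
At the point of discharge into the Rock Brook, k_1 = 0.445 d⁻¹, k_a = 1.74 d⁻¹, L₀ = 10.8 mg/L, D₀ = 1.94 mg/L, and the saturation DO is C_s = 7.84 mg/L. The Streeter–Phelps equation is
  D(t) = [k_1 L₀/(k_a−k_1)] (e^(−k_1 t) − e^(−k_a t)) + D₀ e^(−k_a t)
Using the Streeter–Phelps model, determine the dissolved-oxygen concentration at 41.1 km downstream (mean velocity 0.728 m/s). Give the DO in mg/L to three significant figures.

DO ≈ 5.63 mg/L

Travel time t = x/v = 41.1 km / (0.728 m/s) = 41100 m / 0.728 m/s = 56460 s = 0.6534 d.
k_1 L₀/(k_a−k_1) = 0.445×10.8/(1.74−0.445) = 4.806/1.295 = 3.711 mg/L.
e^(−k_1 t) = e^(−0.445×0.6534) = 0.7477; e^(−k_a t) = e^(−1.74×0.6534) = 0.3208.
D = 3.711 × (0.7477 − 0.3208) + 1.94 × 0.3208 = 1.584 + 0.6223 = 2.207 mg/L.
DO = C_s − D = 7.84 − 2.207 = 5.633 mg/L.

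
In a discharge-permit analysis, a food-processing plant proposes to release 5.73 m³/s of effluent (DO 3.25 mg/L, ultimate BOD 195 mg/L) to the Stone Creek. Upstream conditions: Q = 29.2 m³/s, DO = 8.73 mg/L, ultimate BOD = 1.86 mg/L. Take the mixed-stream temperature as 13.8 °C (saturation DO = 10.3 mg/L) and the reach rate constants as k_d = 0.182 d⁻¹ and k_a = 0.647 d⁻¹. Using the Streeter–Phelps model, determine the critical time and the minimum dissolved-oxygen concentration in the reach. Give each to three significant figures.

Mixed DO = (29.2×8.73 + 5.73×3.25)/(29.2+5.73) = 273.5/34.93 = 7.831 mg/L.
Mixed L₀ = (29.2×1.86 + 5.73×195)/(34.93) = 1172/34.93 = 33.54 mg/L.
Initial deficit D₀ = C_s − DO₀ = 10.3 − 7.831 = 2.469 mg/L.
t_c = (1/0.4650) ln[(0.647/0.182)(1 − 2.469×0.4650/(0.182×33.54))] = 2.151 × ln(2.886) = 2.280 d.
D_c = (0.182/0.647) × 33.54 × e^(−0.182×2.280) = 0.2813 × 33.54 × 0.6604 = 6.231 mg/L.
Minimum DO = 10.3 − 6.231 = 4.069 mg/L.

t_c ≈ 2.28 d; minimum DO ≈ 4.07 mg/L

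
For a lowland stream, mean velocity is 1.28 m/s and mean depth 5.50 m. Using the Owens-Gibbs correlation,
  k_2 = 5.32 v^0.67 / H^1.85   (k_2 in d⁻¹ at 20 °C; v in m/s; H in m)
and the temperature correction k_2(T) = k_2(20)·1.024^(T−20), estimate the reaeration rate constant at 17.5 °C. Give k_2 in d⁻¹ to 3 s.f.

k_2(20) = 5.32 × 1.28^0.67 / 5.50^1.85 = 5.32 × 1.180 / 23.42 = 0.2680 d⁻¹.
k_2(17.5) = 0.2680 × 1.024^(17.5−20) = 0.2680 × 0.9424 = 0.2525 d⁻¹.

k_2 ≈ 0.253 d⁻¹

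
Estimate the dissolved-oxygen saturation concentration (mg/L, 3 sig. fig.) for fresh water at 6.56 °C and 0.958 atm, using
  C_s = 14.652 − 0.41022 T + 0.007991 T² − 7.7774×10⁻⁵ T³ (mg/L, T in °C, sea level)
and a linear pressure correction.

C_s ≈ 11.8 mg/L

At sea level: C_s = 14.652 − 0.41022×6.56 + 0.007991×6.56² − 7.7774×10⁻⁵×6.56³ = 12.28 mg/L.
Pressure correction: C_s' = 12.28 × 0.958 = 11.77 mg/L.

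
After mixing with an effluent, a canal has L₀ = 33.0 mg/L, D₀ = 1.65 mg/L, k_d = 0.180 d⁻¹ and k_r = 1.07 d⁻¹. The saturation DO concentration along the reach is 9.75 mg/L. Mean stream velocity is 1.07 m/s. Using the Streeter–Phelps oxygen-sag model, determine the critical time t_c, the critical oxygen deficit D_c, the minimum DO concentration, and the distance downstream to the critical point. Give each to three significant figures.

At the critical point dD/dt = 0, so k_d L₀ e^(−k_d t) = k_r D. Substituting D(t) from the Streeter–Phelps equation and solving for t gives
t_c = ln[(k_r/k_d)(1 − D₀(k_r−k_d)/(k_d L₀))] / (k_r−k_d).
Here k_r−k_d = 0.8900 d⁻¹ and 1 − D₀(k_r−k_d)/(k_d L₀) = 1 − 1.65×0.8900/(0.180×33.0) = 0.7528, so
t_c = ln(5.944 × 0.7528) / 0.8900 = 1.498 / 0.8900 = 1.684 d.
L(t_c) = L₀ e^(−k_d t_c) = 33.0 × 0.7386 = 24.37 mg/L, and at the critical point k_r D_c = k_d L, so D_c = (0.180/1.07) × 24.37 = 4.100 mg/L.
Minimum DO = C_s − D_c = 9.75 − 4.100 = 5.650 mg/L.
x_c = v t_c = 1.07 m/s × 1.684 d × 86400 s/d = 155700 m ≈ 156 km.

t_c ≈ 1.68 d; D_c ≈ 4.10 mg/L; min DO ≈ 5.65 mg/L; x_c ≈ 156 km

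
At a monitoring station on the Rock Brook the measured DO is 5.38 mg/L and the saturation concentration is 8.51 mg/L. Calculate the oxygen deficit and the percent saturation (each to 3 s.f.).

D ≈ 3.13 mg/L; 63.2 % saturation

D = C_s − C = 8.51 − 5.38 = 3.13 mg/L.
% saturation = 5.38/8.51 × 100 = 63.2 %.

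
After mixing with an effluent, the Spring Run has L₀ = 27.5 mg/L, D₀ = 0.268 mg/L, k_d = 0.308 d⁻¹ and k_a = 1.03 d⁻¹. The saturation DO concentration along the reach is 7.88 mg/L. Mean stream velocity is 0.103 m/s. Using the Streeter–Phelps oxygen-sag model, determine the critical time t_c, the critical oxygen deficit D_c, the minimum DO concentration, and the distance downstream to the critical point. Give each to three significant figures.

At the critical point dD/dt = 0, so k_d L₀ e^(−k_d t) = k_a D. Substituting D(t) from the Streeter–Phelps equation and solving for t gives
t_c = ln[(k_a/k_d)(1 − D₀(k_a−k_d)/(k_d L₀))] / (k_a−k_d).
Here k_a−k_d = 0.7220 d⁻¹ and 1 − D₀(k_a−k_d)/(k_d L₀) = 1 − 0.268×0.7220/(0.308×27.5) = 0.9772, so
t_c = ln(3.344 × 0.9772) / 0.7220 = 1.184 / 0.7220 = 1.640 d.
L(t_c) = L₀ e^(−k_d t_c) = 27.5 × 0.6034 = 16.59 mg/L, and at the critical point k_a D_c = k_d L, so D_c = (0.308/1.03) × 16.59 = 4.962 mg/L.
Minimum DO = C_s − D_c = 7.88 − 4.962 = 2.918 mg/L.
x_c = v t_c = 0.103 m/s × 1.640 d × 86400 s/d = 14590 m ≈ 14.6 km.

t_c ≈ 1.64 d; D_c ≈ 4.96 mg/L; min DO ≈ 2.92 mg/L; x_c ≈ 14.6 km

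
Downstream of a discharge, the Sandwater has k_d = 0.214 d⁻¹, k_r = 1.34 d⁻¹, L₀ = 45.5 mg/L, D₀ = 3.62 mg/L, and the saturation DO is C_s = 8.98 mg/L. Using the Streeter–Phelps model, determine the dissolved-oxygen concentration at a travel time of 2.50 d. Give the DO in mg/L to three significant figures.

DO ≈ 4.09 mg/L

k_d L₀/(k_r−k_d) = 0.214×45.5/(1.34−0.214) = 9.737/1.126 = 8.647 mg/L.
e^(−k_d t) = e^(−0.214×2.500) = 0.5857; e^(−k_r t) = e^(−1.34×2.500) = 0.03508.
D = 8.647 × (0.5857 − 0.03508) + 3.62 × 0.03508 = 4.761 + 0.1270 = 4.888 mg/L.
DO = C_s − D = 8.98 − 4.888 = 4.092 mg/L.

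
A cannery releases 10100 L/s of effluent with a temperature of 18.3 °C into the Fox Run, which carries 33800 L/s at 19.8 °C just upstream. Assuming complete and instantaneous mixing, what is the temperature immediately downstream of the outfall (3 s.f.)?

Flow-weighted mixing: C = (Q_r C_r + Q_w C_w)/(Q_r + Q_w)
= (33800×19.8 + 10100×18.3)/(33800 + 10100) = 854100/43900 = 19.45 °C.

19.5 °C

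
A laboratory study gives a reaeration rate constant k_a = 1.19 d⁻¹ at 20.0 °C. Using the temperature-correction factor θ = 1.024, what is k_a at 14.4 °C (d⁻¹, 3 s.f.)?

k_a ≈ 1.04 d⁻¹

k_a(T₂) = k_a(T₁) · θ^(T₂−T₁) = 1.19 × 1.024^(14.4−20.0)
= 1.19 × 1.024^-5.60 = 1.19 × 0.8756 = 1.042 d⁻¹.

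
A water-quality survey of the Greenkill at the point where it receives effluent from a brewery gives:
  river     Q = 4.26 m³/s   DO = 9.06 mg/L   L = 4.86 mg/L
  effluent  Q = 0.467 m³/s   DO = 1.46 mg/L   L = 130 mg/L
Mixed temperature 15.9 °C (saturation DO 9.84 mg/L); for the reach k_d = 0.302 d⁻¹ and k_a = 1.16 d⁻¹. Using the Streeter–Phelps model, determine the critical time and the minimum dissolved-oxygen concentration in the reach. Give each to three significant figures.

t_c ≈ 1.23 d; minimum DO ≈ 6.75 mg/L

Mixed DO = (4.26×9.06 + 0.467×1.46)/(4.26+0.467) = 39.28/4.727 = 8.309 mg/L.
Mixed L₀ = (4.26×4.86 + 0.467×130)/(4.727) = 81.41/4.727 = 17.22 mg/L.
Initial deficit D₀ = C_s − DO₀ = 9.84 − 8.309 = 1.531 mg/L.
t_c = (1/0.8580) ln[(1.16/0.302)(1 − 1.531×0.8580/(0.302×17.22))] = 1.166 × ln(2.871) = 1.229 d.
D_c = (0.302/1.16) × 17.22 × e^(−0.302×1.229) = 0.2603 × 17.22 × 0.6899 = 3.093 mg/L.
Minimum DO = 9.84 − 3.093 = 6.747 mg/L.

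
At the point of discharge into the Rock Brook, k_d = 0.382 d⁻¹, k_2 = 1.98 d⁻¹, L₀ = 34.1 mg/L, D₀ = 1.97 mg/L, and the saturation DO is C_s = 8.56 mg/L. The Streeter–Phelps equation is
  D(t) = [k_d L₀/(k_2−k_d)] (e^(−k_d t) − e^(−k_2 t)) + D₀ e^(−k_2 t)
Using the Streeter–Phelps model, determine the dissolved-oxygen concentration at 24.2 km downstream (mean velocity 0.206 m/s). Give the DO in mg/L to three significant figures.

Travel time t = x/v = 24.2 km / (0.206 m/s) = 24200 m / 0.206 m/s = 117500 s = 1.360 d.
k_d L₀/(k_2−k_d) = 0.382×34.1/(1.98−0.382) = 13.03/1.598 = 8.152 mg/L.
e^(−k_d t) = e^(−0.382×1.360) = 0.5949; e^(−k_2 t) = e^(−1.98×1.360) = 0.06774.
D = 8.152 × (0.5949 − 0.06774) + 1.97 × 0.06774 = 4.297 + 0.1334 = 4.430 mg/L.
DO = C_s − D = 8.56 − 4.430 = 4.130 mg/L.

DO ≈ 4.13 mg/L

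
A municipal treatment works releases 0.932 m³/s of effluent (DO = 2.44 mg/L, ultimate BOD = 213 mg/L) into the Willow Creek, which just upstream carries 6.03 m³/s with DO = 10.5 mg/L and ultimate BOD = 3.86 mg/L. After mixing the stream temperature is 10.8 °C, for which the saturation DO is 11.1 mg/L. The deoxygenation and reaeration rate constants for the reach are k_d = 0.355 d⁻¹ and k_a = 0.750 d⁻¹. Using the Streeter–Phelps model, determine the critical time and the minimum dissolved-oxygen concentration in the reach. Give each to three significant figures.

t_c ≈ 1.74 d; minimum DO ≈ 2.97 mg/L

Mixed DO = (6.03×10.5 + 0.932×2.44)/(6.03+0.932) = 65.59/6.962 = 9.421 mg/L.
Mixed L₀ = (6.03×3.86 + 0.932×213)/(6.962) = 221.8/6.962 = 31.86 mg/L.
Initial deficit D₀ = C_s − DO₀ = 11.1 − 9.421 = 1.679 mg/L.
t_c = (1/0.3950) ln[(0.750/0.355)(1 − 1.679×0.3950/(0.355×31.86))] = 2.532 × ln(1.989) = 1.741 d.
D_c = (0.355/0.750) × 31.86 × e^(−0.355×1.741) = 0.4733 × 31.86 × 0.5391 = 8.129 mg/L.
Minimum DO = 11.1 − 8.129 = 2.971 mg/L.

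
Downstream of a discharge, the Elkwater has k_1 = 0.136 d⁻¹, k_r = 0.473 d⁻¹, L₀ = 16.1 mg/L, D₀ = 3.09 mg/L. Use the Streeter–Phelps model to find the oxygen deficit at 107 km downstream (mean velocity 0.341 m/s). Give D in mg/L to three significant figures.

D ≈ 3.35 mg/L

Travel time t = x/v = 107 km / (0.341 m/s) = 107000 m / 0.341 m/s = 313800 s = 3.632 d.
k_1 L₀/(k_r−k_1) = 0.136×16.1/(0.473−0.136) = 2.190/0.3370 = 6.497 mg/L.
e^(−k_1 t) = e^(−0.136×3.632) = 0.6102; e^(−k_r t) = e^(−0.473×3.632) = 0.1795.
D = 6.497 × (0.6102 − 0.1795) + 3.09 × 0.1795 = 2.799 + 0.5545 = 3.353 mg/L.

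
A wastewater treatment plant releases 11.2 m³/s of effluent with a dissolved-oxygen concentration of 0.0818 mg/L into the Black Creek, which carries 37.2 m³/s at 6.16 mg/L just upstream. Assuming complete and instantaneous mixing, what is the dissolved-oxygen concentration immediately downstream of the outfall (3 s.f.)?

4.75 mg/L

Flow-weighted mixing: C = (Q_r C_r + Q_w C_w)/(Q_r + Q_w)
= (37.2×6.16 + 11.2×0.0818)/(37.2 + 11.2) = 230.1/48.40 = 4.753 mg/L.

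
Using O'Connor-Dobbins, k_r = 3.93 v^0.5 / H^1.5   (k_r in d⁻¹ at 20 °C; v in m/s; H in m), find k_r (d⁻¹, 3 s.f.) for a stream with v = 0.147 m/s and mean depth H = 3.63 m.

k_r ≈ 0.218 d⁻¹

k_r = 3.93 × 0.147^0.5 / 3.63^1.5 = 3.93 × 0.3834 / 6.916 = 0.2179 d⁻¹.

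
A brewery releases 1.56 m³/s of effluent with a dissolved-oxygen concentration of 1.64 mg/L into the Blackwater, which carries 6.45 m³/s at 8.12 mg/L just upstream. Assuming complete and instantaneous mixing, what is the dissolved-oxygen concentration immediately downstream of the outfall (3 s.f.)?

6.86 mg/L

Flow-weighted mixing: C = (Q_r C_r + Q_w C_w)/(Q_r + Q_w)
= (6.45×8.12 + 1.56×1.64)/(6.45 + 1.56) = 54.93/8.010 = 6.858 mg/L.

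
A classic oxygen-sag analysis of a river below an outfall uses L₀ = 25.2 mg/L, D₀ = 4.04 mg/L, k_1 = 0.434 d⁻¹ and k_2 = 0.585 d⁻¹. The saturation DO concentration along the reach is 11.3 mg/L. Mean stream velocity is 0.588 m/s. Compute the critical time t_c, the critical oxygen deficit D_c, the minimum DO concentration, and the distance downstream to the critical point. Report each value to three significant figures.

t_c = [1/(k_2−k_1)] ln[(k_2/k_1)(1 − D₀(k_2−k_1)/(k_1 L₀))]
= [1/(0.585−0.434)] ln[(0.585/0.434)(1 − 4.04×0.1510/(0.434×25.2))]
= (1/0.1510) ln[1.348 × 0.9442] = 6.623 × ln(1.273) = 6.623 × 0.2412 = 1.597 d.
L(t_c) = L₀ e^(−k_1 t_c) = 25.2 × 0.5000 = 12.60 mg/L, and at the critical point k_2 D_c = k_1 L, so D_c = (0.434/0.585) × 12.60 = 9.347 mg/L.
Minimum DO = C_s − D_c = 11.3 − 9.347 = 1.953 mg/L.
x_c = v t_c = 0.588 m/s × 1.597 d × 86400 s/d = 81140 m ≈ 81.1 km.

t_c ≈ 1.60 d; D_c ≈ 9.35 mg/L; min DO ≈ 1.95 mg/L; x_c ≈ 81.1 km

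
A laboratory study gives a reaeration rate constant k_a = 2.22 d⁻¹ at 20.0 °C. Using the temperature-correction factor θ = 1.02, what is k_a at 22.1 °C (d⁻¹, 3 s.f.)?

k_a(T₂) = k_a(T₁) · θ^(T₂−T₁) = 2.22 × 1.02^(22.1−20.0)
= 2.22 × 1.02^2.10 = 2.22 × 1.042 = 2.314 d⁻¹.

k_a ≈ 2.31 d⁻¹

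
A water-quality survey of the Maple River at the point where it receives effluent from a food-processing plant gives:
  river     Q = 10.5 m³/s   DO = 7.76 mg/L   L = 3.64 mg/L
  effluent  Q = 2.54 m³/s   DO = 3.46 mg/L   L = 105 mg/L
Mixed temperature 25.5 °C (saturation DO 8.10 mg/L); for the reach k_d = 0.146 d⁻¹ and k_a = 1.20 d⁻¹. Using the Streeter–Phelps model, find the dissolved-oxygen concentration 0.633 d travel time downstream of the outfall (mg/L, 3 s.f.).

DO ≈ 6.11 mg/L

Mixed DO = (10.5×7.76 + 2.54×3.46)/(10.5+2.54) = 90.27/13.04 = 6.922 mg/L.
Mixed L₀ = (10.5×3.64 + 2.54×105)/(13.04) = 304.9/13.04 = 23.38 mg/L.
Initial deficit D₀ = C_s − DO₀ = 8.10 − 6.922 = 1.178 mg/L.
D(0.633) = [0.146×23.38/(1.20−0.146)](e^(−0.146×0.633) − e^(−1.20×0.633)) + 1.178 e^(−1.20×0.633)
= 3.239 × (0.9117 − 0.4679) + 1.178 × 0.4679 = 1.989 mg/L.
DO = 8.10 − 1.989 = 6.111 mg/L.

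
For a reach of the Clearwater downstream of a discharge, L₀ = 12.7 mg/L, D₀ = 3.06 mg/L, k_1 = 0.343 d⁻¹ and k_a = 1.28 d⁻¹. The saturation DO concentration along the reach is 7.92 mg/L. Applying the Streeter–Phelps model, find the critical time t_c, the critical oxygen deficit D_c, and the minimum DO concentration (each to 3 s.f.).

t_c ≈ 0.260 d; D_c ≈ 3.11 mg/L; min DO ≈ 4.81 mg/L

t_c = [1/(k_a−k_1)] ln[(k_a/k_1)(1 − D₀(k_a−k_1)/(k_1 L₀))]
= [1/(1.28−0.343)] ln[(1.28/0.343)(1 − 3.06×0.9370/(0.343×12.7))]
= (1/0.9370) ln[3.732 × 0.3418] = 1.067 × ln(1.275) = 1.067 × 0.2433 = 0.2597 d.
D_c = (k_1/k_a) L₀ e^(−k_1 t_c) = (0.343/1.28) × 12.7 × e^(−0.343×0.2597) = 0.2680 × 12.7 × 0.9148 = 3.113 mg/L.
Minimum DO = C_s − D_c = 7.92 − 3.113 = 4.807 mg/L.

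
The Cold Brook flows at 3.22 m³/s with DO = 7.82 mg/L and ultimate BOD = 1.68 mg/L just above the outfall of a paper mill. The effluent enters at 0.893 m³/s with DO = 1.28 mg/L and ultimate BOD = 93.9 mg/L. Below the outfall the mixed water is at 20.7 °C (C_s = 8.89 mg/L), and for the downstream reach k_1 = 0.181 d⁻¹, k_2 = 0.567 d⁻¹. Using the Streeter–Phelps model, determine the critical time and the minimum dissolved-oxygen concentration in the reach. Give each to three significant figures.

t_c ≈ 2.23 d; minimum DO ≈ 4.26 mg/L

Mixed DO = (3.22×7.82 + 0.893×1.28)/(3.22+0.893) = 26.32/4.113 = 6.400 mg/L.
Mixed L₀ = (3.22×1.68 + 0.893×93.9)/(4.113) = 89.26/4.113 = 21.70 mg/L.
Initial deficit D₀ = C_s − DO₀ = 8.89 − 6.400 = 2.490 mg/L.
t_c = (1/0.3860) ln[(0.567/0.181)(1 − 2.490×0.3860/(0.181×21.70))] = 2.591 × ln(2.366) = 2.231 d.
D_c = (0.181/0.567) × 21.70 × e^(−0.181×2.231) = 0.3192 × 21.70 × 0.6677 = 4.626 mg/L.
Minimum DO = 8.89 − 4.626 = 4.264 mg/L.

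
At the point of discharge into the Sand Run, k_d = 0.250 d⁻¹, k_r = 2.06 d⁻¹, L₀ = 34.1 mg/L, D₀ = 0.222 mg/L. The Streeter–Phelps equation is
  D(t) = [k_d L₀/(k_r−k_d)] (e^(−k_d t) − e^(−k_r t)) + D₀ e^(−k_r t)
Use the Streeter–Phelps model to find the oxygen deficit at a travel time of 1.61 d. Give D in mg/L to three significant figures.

k_d L₀/(k_r−k_d) = 0.250×34.1/(2.06−0.250) = 8.525/1.810 = 4.710 mg/L.
e^(−k_d t) = e^(−0.250×1.610) = 0.6686; e^(−k_r t) = e^(−2.06×1.610) = 0.03628.
D = 4.710 × (0.6686 − 0.03628) + 0.222 × 0.03628 = 2.978 + 0.008053 = 2.986 mg/L.

D ≈ 2.99 mg/L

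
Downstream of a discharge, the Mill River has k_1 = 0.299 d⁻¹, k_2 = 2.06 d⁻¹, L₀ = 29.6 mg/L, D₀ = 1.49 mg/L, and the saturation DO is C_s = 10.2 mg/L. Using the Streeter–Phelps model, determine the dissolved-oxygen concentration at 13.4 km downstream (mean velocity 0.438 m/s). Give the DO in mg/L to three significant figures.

Travel time t = x/v = 13.4 km / (0.438 m/s) = 13400 m / 0.438 m/s = 30590 s = 0.3541 d.
k_1 L₀/(k_2−k_1) = 0.299×29.6/(2.06−0.299) = 8.850/1.761 = 5.026 mg/L.
e^(−k_1 t) = e^(−0.299×0.3541) = 0.8995; e^(−k_2 t) = e^(−2.06×0.3541) = 0.4822.
D = 5.026 × (0.8995 − 0.4822) + 1.49 × 0.4822 = 2.098 + 0.7185 = 2.816 mg/L.
DO = C_s − D = 10.2 − 2.816 = 7.384 mg/L.

DO ≈ 7.38 mg/L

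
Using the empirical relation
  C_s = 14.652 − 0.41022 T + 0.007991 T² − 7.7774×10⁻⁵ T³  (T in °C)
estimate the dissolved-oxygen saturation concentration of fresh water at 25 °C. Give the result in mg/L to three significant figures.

C_s ≈ 8.18 mg/L

C_s = 14.652 − 0.41022×25 + 0.007991×25² − 7.7774×10⁻⁵×25³ = 8.176 mg/L.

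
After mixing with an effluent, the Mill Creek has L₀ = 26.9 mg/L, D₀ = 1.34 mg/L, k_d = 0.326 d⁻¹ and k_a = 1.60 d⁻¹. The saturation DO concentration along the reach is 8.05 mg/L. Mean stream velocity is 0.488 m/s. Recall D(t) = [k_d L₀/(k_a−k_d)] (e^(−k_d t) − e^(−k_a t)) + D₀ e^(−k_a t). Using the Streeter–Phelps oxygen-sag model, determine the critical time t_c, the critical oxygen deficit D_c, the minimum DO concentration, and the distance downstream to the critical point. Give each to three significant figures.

t_c ≈ 1.08 d; D_c ≈ 3.86 mg/L; min DO ≈ 4.19 mg/L; x_c ≈ 45.5 km

At the critical point dD/dt = 0, so k_d L₀ e^(−k_d t) = k_a D. Substituting D(t) from the Streeter–Phelps equation and solving for t gives
t_c = ln[(k_a/k_d)(1 − D₀(k_a−k_d)/(k_d L₀))] / (k_a−k_d).
Here k_a−k_d = 1.274 d⁻¹ and 1 − D₀(k_a−k_d)/(k_d L₀) = 1 − 1.34×1.274/(0.326×26.9) = 0.8053, so
t_c = ln(4.908 × 0.8053) / 1.274 = 1.374 / 1.274 = 1.079 d.
L(t_c) = L₀ e^(−k_d t_c) = 26.9 × 0.7035 = 18.92 mg/L, and at the critical point k_a D_c = k_d L, so D_c = (0.326/1.60) × 18.92 = 3.856 mg/L.
Minimum DO = C_s − D_c = 8.05 − 3.856 = 4.194 mg/L.
x_c = v t_c = 0.488 m/s × 1.079 d × 86400 s/d = 45480 m ≈ 45.5 km.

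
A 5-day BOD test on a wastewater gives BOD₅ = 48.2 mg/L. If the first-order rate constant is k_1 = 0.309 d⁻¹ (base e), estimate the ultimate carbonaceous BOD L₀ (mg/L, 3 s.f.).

L₀ ≈ 61.3 mg/L

BOD₅ = L₀(1 − e^(−5k_1)) ⇒ L₀ = BOD₅ / (1 − e^(−5×0.309))
= 48.2 / (1 − 0.2133) = 48.2 / 0.7867 = 61.27 mg/L.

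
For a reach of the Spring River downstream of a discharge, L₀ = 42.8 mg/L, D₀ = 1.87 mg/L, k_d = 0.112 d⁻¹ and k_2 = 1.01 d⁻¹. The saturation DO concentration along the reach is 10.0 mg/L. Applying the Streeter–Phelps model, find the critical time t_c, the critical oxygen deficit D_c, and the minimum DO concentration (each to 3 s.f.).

t_c ≈ 1.97 d; D_c ≈ 3.81 mg/L; min DO ≈ 6.19 mg/L

With k_2/k_d = 9.018 and 1 − D₀(k_2−k_d)/(k_d L₀) = 0.6497,
t_c = ln(9.018 × 0.6497) / (1.01 − 0.112) = ln(5.859) / 0.8980 = 1.768/0.8980 = 1.969 d.
L(t_c) = L₀ e^(−k_d t_c) = 42.8 × 0.8021 = 34.33 mg/L, and at the critical point k_2 D_c = k_d L, so D_c = (0.112/1.01) × 34.33 = 3.807 mg/L.
Minimum DO = C_s − D_c = 10.0 − 3.807 = 6.193 mg/L.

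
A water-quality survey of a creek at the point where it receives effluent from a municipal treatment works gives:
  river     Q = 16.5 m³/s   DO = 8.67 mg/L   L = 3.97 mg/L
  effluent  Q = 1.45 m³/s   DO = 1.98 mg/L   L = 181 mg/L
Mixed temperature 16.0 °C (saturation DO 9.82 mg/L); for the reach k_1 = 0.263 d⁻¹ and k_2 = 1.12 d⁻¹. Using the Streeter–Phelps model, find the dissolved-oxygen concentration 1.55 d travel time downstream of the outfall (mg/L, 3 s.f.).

DO ≈ 6.78 mg/L

Mixed DO = (16.5×8.67 + 1.45×1.98)/(16.5+1.45) = 145.9/17.95 = 8.130 mg/L.
Mixed L₀ = (16.5×3.97 + 1.45×181)/(17.95) = 328.0/17.95 = 18.27 mg/L.
Initial deficit D₀ = C_s − DO₀ = 9.82 − 8.130 = 1.690 mg/L.
D(1.55) = [0.263×18.27/(1.12−0.263)](e^(−0.263×1.55) − e^(−1.12×1.55)) + 1.690 e^(−1.12×1.55)
= 5.607 × (0.6652 − 0.1762) + 1.690 × 0.1762 = 3.040 mg/L.
DO = 9.82 − 3.040 = 6.780 mg/L.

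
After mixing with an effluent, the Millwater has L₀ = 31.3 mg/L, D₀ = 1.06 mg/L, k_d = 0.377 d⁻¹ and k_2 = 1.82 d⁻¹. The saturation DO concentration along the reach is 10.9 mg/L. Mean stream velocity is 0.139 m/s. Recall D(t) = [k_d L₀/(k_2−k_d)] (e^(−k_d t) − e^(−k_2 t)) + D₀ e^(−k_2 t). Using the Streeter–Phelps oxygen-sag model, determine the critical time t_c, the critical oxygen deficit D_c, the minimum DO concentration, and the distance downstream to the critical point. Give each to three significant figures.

At the critical point dD/dt = 0, so k_d L₀ e^(−k_d t) = k_2 D. Substituting D(t) from the Streeter–Phelps equation and solving for t gives
t_c = ln[(k_2/k_d)(1 − D₀(k_2−k_d)/(k_d L₀))] / (k_2−k_d).
Here k_2−k_d = 1.443 d⁻¹ and 1 − D₀(k_2−k_d)/(k_d L₀) = 1 − 1.06×1.443/(0.377×31.3) = 0.8704, so
t_c = ln(4.828 × 0.8704) / 1.443 = 1.436 / 1.443 = 0.9948 d.
D_c = (k_d/k_2) L₀ e^(−k_d t_c) = (0.377/1.82) × 31.3 × e^(−0.377×0.9948) = 0.2071 × 31.3 × 0.6873 = 4.456 mg/L.
Minimum DO = C_s − D_c = 10.9 − 4.456 = 6.444 mg/L.
x_c = v t_c = 0.139 m/s × 0.9948 d × 86400 s/d = 11950 m ≈ 11.9 km.

t_c ≈ 0.995 d; D_c ≈ 4.46 mg/L; min DO ≈ 6.44 mg/L; x_c ≈ 11.9 km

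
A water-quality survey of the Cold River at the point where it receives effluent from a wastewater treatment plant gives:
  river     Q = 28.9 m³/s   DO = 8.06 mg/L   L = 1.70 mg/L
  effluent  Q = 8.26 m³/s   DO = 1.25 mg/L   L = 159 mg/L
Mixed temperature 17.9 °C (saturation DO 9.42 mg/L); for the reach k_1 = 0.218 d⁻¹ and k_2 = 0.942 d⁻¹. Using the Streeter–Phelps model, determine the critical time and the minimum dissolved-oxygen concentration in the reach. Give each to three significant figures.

t_c ≈ 1.60 d; minimum DO ≈ 3.44 mg/L

Mixed DO = (28.9×8.06 + 8.26×1.25)/(28.9+8.26) = 243.3/37.16 = 6.546 mg/L.
Mixed L₀ = (28.9×1.70 + 8.26×159)/(37.16) = 1362/37.16 = 36.66 mg/L.
Initial deficit D₀ = C_s − DO₀ = 9.42 − 6.546 = 2.874 mg/L.
t_c = (1/0.7240) ln[(0.942/0.218)(1 − 2.874×0.7240/(0.218×36.66))] = 1.381 × ln(3.196) = 1.605 d.
D_c = (0.218/0.942) × 36.66 × e^(−0.218×1.605) = 0.2314 × 36.66 × 0.7048 = 5.980 mg/L.
Minimum DO = 9.42 − 5.980 = 3.440 mg/L.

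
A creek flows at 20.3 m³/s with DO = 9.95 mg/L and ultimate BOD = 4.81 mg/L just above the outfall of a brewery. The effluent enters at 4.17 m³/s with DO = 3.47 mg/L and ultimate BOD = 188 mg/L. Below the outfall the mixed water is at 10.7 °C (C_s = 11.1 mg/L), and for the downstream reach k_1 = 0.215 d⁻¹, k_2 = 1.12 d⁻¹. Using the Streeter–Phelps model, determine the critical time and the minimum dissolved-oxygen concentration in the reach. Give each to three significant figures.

t_c ≈ 1.49 d; minimum DO ≈ 6.08 mg/L

Mixed DO = (20.3×9.95 + 4.17×3.47)/(20.3+4.17) = 216.5/24.47 = 8.846 mg/L.
Mixed L₀ = (20.3×4.81 + 4.17×188)/(24.47) = 881.6/24.47 = 36.03 mg/L.
Initial deficit D₀ = C_s − DO₀ = 11.1 − 8.846 = 2.254 mg/L.
t_c = (1/0.9050) ln[(1.12/0.215)(1 − 2.254×0.9050/(0.215×36.03))] = 1.105 × ln(3.837) = 1.486 d.
D_c = (0.215/1.12) × 36.03 × e^(−0.215×1.486) = 0.1920 × 36.03 × 0.7265 = 5.025 mg/L.
Minimum DO = 11.1 − 5.025 = 6.075 mg/L.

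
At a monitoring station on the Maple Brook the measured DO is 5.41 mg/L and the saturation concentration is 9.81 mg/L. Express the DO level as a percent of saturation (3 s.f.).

% saturation = C/C_s × 100 = 5.41/9.81 × 100 = 55.1 %.

55.1 % saturation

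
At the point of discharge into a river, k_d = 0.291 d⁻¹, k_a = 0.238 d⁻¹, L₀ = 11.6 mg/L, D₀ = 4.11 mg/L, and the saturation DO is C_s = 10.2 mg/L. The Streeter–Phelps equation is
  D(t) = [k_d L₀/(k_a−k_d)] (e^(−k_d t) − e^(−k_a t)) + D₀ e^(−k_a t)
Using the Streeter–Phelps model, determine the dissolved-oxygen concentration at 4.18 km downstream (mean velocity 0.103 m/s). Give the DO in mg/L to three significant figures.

DO ≈ 5.12 mg/L

Travel time t = x/v = 4.18 km / (0.103 m/s) = 4180 m / 0.103 m/s = 40580 s = 0.4697 d.
k_d L₀/(k_a−k_d) = 0.291×11.6/(0.238−0.291) = 3.376/-0.05300 = -63.69 mg/L.
e^(−k_d t) = e^(−0.291×0.4697) = 0.8722; e^(−k_a t) = e^(−0.238×0.4697) = 0.8942.
D = -63.69 × (0.8722 − 0.8942) + 4.11 × 0.8942 = 1.400 + 3.675 = 5.076 mg/L.
DO = C_s − D = 10.2 − 5.076 = 5.124 mg/L.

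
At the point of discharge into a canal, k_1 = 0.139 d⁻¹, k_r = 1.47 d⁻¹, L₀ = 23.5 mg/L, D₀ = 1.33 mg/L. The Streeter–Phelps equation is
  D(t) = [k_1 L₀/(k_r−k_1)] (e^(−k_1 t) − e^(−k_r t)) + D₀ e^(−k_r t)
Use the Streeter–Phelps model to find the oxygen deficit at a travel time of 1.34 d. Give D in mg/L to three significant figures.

k_1 L₀/(k_r−k_1) = 0.139×23.5/(1.47−0.139) = 3.267/1.331 = 2.454 mg/L.
e^(−k_1 t) = e^(−0.139×1.340) = 0.8301; e^(−k_r t) = e^(−1.47×1.340) = 0.1395.
D = 2.454 × (0.8301 − 0.1395) + 1.33 × 0.1395 = 1.695 + 0.1855 = 1.880 mg/L.

D ≈ 1.88 mg/L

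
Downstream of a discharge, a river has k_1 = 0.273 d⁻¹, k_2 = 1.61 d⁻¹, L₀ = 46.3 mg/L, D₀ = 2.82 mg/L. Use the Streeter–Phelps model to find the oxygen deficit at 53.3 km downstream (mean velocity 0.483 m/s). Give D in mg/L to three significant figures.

D ≈ 5.82 mg/L

Travel time t = x/v = 53.3 km / (0.483 m/s) = 53300 m / 0.483 m/s = 110400 s = 1.277 d.
k_1 L₀/(k_2−k_1) = 0.273×46.3/(1.61−0.273) = 12.64/1.337 = 9.454 mg/L.
e^(−k_1 t) = e^(−0.273×1.277) = 0.7056; e^(−k_2 t) = e^(−1.61×1.277) = 0.1279.
D = 9.454 × (0.7056 − 0.1279) + 2.82 × 0.1279 = 5.461 + 0.3607 = 5.822 mg/L.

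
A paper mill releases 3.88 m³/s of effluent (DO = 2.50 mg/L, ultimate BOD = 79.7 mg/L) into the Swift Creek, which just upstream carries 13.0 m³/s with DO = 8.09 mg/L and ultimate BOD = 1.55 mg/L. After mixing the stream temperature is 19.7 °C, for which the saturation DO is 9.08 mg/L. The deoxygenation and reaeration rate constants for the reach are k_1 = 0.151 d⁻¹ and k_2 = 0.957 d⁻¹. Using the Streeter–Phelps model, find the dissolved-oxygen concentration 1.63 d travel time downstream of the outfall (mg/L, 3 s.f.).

DO ≈ 6.51 mg/L

Mixed DO = (13.0×8.09 + 3.88×2.50)/(13.0+3.88) = 114.9/16.88 = 6.805 mg/L.
Mixed L₀ = (13.0×1.55 + 3.88×79.7)/(16.88) = 329.4/16.88 = 19.51 mg/L.
Initial deficit D₀ = C_s − DO₀ = 9.08 − 6.805 = 2.275 mg/L.
D(1.63) = [0.151×19.51/(0.957−0.151)](e^(−0.151×1.63) − e^(−0.957×1.63)) + 2.275 e^(−0.957×1.63)
= 3.656 × (0.7818 − 0.2102) + 2.275 × 0.2102 = 2.568 mg/L.
DO = 9.08 − 2.568 = 6.512 mg/L.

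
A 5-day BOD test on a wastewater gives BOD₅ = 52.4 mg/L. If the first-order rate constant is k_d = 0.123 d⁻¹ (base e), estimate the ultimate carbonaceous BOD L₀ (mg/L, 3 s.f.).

L₀ ≈ 114 mg/L

BOD₅ = L₀(1 − e^(−5k_d)) ⇒ L₀ = BOD₅ / (1 − e^(−5×0.123))
= 52.4 / (1 − 0.5406) = 52.4 / 0.4594 = 114.1 mg/L.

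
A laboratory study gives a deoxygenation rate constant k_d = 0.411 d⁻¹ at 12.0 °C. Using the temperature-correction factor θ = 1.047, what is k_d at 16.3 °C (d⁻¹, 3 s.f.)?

k_d ≈ 0.501 d⁻¹

k_d(T₂) = k_d(T₁) · θ^(T₂−T₁) = 0.411 × 1.047^(16.3−12.0)
= 0.411 × 1.047^4.30 = 0.411 × 1.218 = 0.5007 d⁻¹.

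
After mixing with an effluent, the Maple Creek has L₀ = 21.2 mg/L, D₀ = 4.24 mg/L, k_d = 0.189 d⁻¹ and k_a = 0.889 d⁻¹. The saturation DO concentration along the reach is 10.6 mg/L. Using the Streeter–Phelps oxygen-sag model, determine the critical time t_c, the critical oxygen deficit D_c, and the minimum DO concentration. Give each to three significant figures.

t_c ≈ 0.283 d; D_c ≈ 4.27 mg/L; min DO ≈ 6.33 mg/L

t_c = [1/(k_a−k_d)] ln[(k_a/k_d)(1 − D₀(k_a−k_d)/(k_d L₀))]
= [1/(0.889−0.189)] ln[(0.889/0.189)(1 − 4.24×0.7000/(0.189×21.2))]
= (1/0.7000) ln[4.704 × 0.2593] = 1.429 × ln(1.219) = 1.429 × 0.1984 = 0.2835 d.
D_c = (k_d/k_a) L₀ e^(−k_d t_c) = (0.189/0.889) × 21.2 × e^(−0.189×0.2835) = 0.2126 × 21.2 × 0.9478 = 4.272 mg/L.
Minimum DO = C_s − D_c = 10.6 − 4.272 = 6.328 mg/L.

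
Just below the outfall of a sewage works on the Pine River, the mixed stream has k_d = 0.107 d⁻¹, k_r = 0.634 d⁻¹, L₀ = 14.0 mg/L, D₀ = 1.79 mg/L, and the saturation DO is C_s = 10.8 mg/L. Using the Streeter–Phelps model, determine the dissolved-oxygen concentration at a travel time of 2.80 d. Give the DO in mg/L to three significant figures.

k_d L₀/(k_r−k_d) = 0.107×14.0/(0.634−0.107) = 1.498/0.5270 = 2.843 mg/L.
e^(−k_d t) = e^(−0.107×2.800) = 0.7411; e^(−k_r t) = e^(−0.634×2.800) = 0.1694.
D = 2.843 × (0.7411 − 0.1694) + 1.79 × 0.1694 = 1.625 + 0.3033 = 1.928 mg/L.
DO = C_s − D = 10.8 − 1.928 = 8.872 mg/L.

DO ≈ 8.87 mg/L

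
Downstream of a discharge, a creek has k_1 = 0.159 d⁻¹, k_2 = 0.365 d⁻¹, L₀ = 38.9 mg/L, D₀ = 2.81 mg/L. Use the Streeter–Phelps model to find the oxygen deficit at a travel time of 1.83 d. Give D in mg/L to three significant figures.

k_1 L₀/(k_2−k_1) = 0.159×38.9/(0.365−0.159) = 6.185/0.2060 = 30.02 mg/L.
e^(−k_1 t) = e^(−0.159×1.830) = 0.7475; e^(−k_2 t) = e^(−0.365×1.830) = 0.5128.
D = 30.02 × (0.7475 − 0.5128) + 2.81 × 0.5128 = 7.049 + 1.441 = 8.490 mg/L.

D ≈ 8.49 mg/L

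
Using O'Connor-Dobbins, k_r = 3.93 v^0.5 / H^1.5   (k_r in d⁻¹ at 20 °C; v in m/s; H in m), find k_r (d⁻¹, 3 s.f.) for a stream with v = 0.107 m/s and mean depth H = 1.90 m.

k_r ≈ 0.491 d⁻¹

k_r = 3.93 × 0.107^0.5 / 1.90^1.5 = 3.93 × 0.3271 / 2.619 = 0.4909 d⁻¹.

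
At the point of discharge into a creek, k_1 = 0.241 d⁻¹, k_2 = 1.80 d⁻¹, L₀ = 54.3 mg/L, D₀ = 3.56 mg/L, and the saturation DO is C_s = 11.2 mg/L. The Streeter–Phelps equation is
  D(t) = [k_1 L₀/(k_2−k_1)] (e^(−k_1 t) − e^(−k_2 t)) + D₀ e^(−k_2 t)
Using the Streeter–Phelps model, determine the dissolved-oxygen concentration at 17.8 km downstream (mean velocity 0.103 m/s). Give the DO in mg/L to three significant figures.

DO ≈ 6.15 mg/L

Travel time t = x/v = 17.8 km / (0.103 m/s) = 17800 m / 0.103 m/s = 172800 s = 2.000 d.
k_1 L₀/(k_2−k_1) = 0.241×54.3/(1.80−0.241) = 13.09/1.559 = 8.394 mg/L.
e^(−k_1 t) = e^(−0.241×2.000) = 0.6175; e^(−k_2 t) = e^(−1.80×2.000) = 0.02731.
D = 8.394 × (0.6175 − 0.02731) + 3.56 × 0.02731 = 4.954 + 0.09724 = 5.051 mg/L.
DO = C_s − D = 11.2 − 5.051 = 6.149 mg/L.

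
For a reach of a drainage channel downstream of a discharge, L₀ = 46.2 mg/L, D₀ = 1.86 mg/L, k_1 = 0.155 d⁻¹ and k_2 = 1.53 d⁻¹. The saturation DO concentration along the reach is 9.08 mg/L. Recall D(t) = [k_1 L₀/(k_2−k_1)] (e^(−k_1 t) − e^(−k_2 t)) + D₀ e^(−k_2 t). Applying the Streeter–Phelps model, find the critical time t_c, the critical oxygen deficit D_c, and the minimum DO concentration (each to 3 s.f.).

t_c ≈ 1.34 d; D_c ≈ 3.80 mg/L; min DO ≈ 5.28 mg/L

With k_2/k_1 = 9.871 and 1 − D₀(k_2−k_1)/(k_1 L₀) = 0.6429,
t_c = ln(9.871 × 0.6429) / (1.53 − 0.155) = ln(6.346) / 1.375 = 1.848/1.375 = 1.344 d.
D_c = (k_1/k_2) L₀ e^(−k_1 t_c) = (0.155/1.53) × 46.2 × e^(−0.155×1.344) = 0.1013 × 46.2 × 0.8120 = 3.800 mg/L.
Minimum DO = C_s − D_c = 9.08 − 3.800 = 5.280 mg/L.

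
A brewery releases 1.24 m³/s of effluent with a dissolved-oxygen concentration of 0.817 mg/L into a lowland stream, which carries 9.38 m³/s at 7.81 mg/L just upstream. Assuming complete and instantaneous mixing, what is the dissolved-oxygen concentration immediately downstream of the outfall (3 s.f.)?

6.99 mg/L

Flow-weighted mixing: C = (Q_r C_r + Q_w C_w)/(Q_r + Q_w)
= (9.38×7.81 + 1.24×0.817)/(9.38 + 1.24) = 74.27/10.62 = 6.993 mg/L.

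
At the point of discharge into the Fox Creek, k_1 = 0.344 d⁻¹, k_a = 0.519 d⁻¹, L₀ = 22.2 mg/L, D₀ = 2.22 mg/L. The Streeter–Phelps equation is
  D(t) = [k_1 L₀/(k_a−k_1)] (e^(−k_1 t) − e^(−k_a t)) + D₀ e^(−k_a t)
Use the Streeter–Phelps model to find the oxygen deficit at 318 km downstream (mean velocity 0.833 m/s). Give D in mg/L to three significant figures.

Travel time t = x/v = 318 km / (0.833 m/s) = 318000 m / 0.833 m/s = 381800 s = 4.418 d.
k_1 L₀/(k_a−k_1) = 0.344×22.2/(0.519−0.344) = 7.637/0.1750 = 43.64 mg/L.
e^(−k_1 t) = e^(−0.344×4.418) = 0.2187; e^(−k_a t) = e^(−0.519×4.418) = 0.1009.
D = 43.64 × (0.2187 − 0.1009) + 2.22 × 0.1009 = 5.140 + 0.2241 = 5.364 mg/L.

D ≈ 5.36 mg/L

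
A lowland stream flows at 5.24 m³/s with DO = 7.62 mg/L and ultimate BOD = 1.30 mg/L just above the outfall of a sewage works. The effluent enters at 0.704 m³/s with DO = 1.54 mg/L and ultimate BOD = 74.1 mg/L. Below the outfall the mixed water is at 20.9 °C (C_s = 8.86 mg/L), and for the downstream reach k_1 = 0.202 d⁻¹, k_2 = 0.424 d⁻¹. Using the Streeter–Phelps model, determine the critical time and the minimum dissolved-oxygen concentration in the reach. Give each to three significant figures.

t_c ≈ 2.24 d; minimum DO ≈ 5.85 mg/L

Mixed DO = (5.24×7.62 + 0.704×1.54)/(5.24+0.704) = 41.01/5.944 = 6.900 mg/L.
Mixed L₀ = (5.24×1.30 + 0.704×74.1)/(5.944) = 58.98/5.944 = 9.922 mg/L.
Initial deficit D₀ = C_s − DO₀ = 8.86 − 6.900 = 1.960 mg/L.
t_c = (1/0.2220) ln[(0.424/0.202)(1 − 1.960×0.2220/(0.202×9.922))] = 4.505 × ln(1.643) = 2.237 d.
D_c = (0.202/0.424) × 9.922 × e^(−0.202×2.237) = 0.4764 × 9.922 × 0.6364 = 3.008 mg/L.
Minimum DO = 8.86 − 3.008 = 5.852 mg/L.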